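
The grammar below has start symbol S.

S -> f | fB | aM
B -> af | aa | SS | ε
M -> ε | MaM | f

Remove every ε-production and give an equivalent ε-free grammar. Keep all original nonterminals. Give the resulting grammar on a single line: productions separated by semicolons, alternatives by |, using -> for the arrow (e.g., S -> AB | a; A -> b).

Nullable set: {B, M}.
S -> aM: M nullable, giving a | aM.
S -> fB: B nullable, giving f | fB.
Drop B -> ε.
Drop M -> ε.
M -> MaM: M, M nullable, giving Ma | MaM | a | aM.
Unchanged (no nullable symbols): S -> f; B -> SS; B -> aa; B -> af; M -> f.

S -> a | f | aM | fB; B -> SS | aa | af; M -> a | f | Ma | aM | MaM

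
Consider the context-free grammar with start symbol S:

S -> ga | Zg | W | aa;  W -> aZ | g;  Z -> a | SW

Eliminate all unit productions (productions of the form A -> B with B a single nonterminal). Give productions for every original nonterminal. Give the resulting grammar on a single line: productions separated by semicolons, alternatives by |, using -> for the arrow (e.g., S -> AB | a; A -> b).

S -> g | Zg | aZ | aa | ga; W -> g | aZ; Z -> a | SW

Unit productions: S->W.
Unit pairs (A ⇒* B via units): (S,W).
S: inherits non-unit rules of {S, W} → Zg | aZ | aa | g | ga.
W: inherits non-unit rules of {W} → aZ | g.
Z: inherits non-unit rules of {Z} → SW | a.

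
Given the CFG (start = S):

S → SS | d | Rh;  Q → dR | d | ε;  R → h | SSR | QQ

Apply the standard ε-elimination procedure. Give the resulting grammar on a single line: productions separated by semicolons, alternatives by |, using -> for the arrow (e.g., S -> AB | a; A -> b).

Nullable set: {Q, R}.
S -> Rh: R nullable, giving Rh | h.
Drop Q -> ε.
Q -> dR: R nullable, giving d | dR.
R -> QQ: Q, Q nullable, giving Q | QQ.
R -> SSR: R nullable, giving SS | SSR.
Unchanged (no nullable symbols): S -> SS; S -> d; Q -> d; R -> h.

S -> d | h | Rh | SS; Q -> d | dR; R -> Q | h | QQ | SS | SSR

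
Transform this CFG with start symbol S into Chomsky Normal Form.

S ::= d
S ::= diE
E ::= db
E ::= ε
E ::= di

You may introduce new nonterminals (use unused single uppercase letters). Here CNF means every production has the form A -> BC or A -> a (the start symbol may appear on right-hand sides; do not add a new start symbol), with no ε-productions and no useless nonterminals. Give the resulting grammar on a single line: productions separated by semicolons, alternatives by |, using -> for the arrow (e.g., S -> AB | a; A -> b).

Nullable: {E}; after ε-elimination: S -> d | di | diE; E -> db | di.
No unit productions to eliminate.
TERM: introduce B -> b, A -> d, C -> i and substitute in every rule of length ≥2.
BIN: S -> ACE becomes S -> AD, D -> CE.

S -> d | AC | AD; A -> d; B -> b; C -> i; D -> CE; E -> AB | AC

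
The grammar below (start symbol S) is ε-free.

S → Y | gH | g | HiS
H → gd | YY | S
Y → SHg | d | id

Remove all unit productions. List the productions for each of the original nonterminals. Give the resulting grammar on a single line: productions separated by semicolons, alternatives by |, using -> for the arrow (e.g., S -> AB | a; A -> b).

Unit productions: H->S, S->Y.
Unit pairs (A ⇒* B via units): (H,S), (H,Y), (S,Y).
S: inherits non-unit rules of {S, Y} → HiS | SHg | d | g | gH | id.
H: inherits non-unit rules of {H, S, Y} → HiS | SHg | YY | d | g | gH | gd | id.
Y: inherits non-unit rules of {Y} → SHg | d | id.

S -> d | g | gH | id | HiS | SHg; H -> d | g | YY | gH | gd | id | HiS | SHg; Y -> d | id | SHg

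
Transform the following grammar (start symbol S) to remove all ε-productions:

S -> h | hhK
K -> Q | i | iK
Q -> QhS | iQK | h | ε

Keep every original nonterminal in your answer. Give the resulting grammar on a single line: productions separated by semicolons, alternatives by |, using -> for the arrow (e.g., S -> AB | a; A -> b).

Nullable set: {K, Q}.
S -> hhK: K nullable, giving hh | hhK.
K -> Q: Q nullable, giving Q.
K -> iK: K nullable, giving i | iK.
Drop Q -> ε.
Q -> QhS: Q nullable, giving QhS | hS.
Q -> iQK: Q, K nullable, giving i | iK | iQ | iQK.
Unchanged (no nullable symbols): S -> h; K -> i; Q -> h.

S -> h | hh | hhK; K -> Q | i | iK; Q -> h | i | hS | iK | iQ | QhS | iQK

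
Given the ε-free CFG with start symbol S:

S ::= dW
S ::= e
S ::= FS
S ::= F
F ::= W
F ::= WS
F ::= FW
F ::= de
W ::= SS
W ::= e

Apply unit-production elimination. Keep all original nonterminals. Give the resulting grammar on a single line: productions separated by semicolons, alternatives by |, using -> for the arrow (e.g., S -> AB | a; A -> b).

S -> e | FS | FW | SS | WS | dW | de; F -> e | FW | SS | WS | de; W -> e | SS

Unit productions: F->W, S->F.
Unit pairs (A ⇒* B via units): (F,W), (S,F), (S,W).
S: inherits non-unit rules of {F, S, W} → FS | FW | SS | WS | dW | de | e.
F: inherits non-unit rules of {F, W} → FW | SS | WS | de | e.
W: inherits non-unit rules of {W} → SS | e.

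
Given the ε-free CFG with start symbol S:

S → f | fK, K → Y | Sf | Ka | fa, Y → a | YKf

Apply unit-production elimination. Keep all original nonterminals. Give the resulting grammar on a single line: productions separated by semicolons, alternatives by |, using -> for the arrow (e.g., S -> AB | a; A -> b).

Unit productions: K->Y.
Unit pairs (A ⇒* B via units): (K,Y).
S: inherits non-unit rules of {S} → f | fK.
K: inherits non-unit rules of {K, Y} → Ka | Sf | YKf | a | fa.
Y: inherits non-unit rules of {Y} → YKf | a.

S -> f | fK; K -> a | Ka | Sf | fa | YKf; Y -> a | YKf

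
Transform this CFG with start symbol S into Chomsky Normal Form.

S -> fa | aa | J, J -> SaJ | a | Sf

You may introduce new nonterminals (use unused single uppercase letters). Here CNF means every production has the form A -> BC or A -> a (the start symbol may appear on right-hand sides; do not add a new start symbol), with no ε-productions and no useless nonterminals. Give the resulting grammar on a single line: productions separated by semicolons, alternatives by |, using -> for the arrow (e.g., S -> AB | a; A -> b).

S -> a | AA | BA | SB | SD; A -> a; B -> f; C -> AJ; D -> AJ; J -> a | SB | SC

No ε-productions.
After unit-elimination: S -> a | Sf | aa | fa | SaJ; J -> a | Sf | SaJ.
TERM: introduce A -> a, B -> f and substitute in every rule of length ≥2.
BIN: J -> SAJ becomes J -> SC, C -> AJ; S -> SAJ becomes S -> SD, D -> AJ.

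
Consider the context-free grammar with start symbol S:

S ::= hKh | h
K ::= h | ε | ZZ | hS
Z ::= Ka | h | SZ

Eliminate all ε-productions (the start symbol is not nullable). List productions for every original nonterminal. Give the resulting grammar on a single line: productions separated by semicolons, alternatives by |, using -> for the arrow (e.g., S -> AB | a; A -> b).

Nullable set: {K}.
S -> hKh: K nullable, giving hKh | hh.
Drop K -> ε.
Z -> Ka: K nullable, giving Ka | a.
Unchanged (no nullable symbols): S -> h; K -> ZZ; K -> h; K -> hS; Z -> SZ; Z -> h.

S -> h | hh | hKh; K -> h | ZZ | hS; Z -> a | h | Ka | SZ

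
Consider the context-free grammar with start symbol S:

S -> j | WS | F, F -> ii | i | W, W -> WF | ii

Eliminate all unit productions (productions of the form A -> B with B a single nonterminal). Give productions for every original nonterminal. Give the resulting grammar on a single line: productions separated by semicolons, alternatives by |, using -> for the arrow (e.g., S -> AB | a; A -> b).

S -> i | j | WF | WS | ii; F -> i | WF | ii; W -> WF | ii

Unit productions: F->W, S->F.
Unit pairs (A ⇒* B via units): (F,W), (S,F), (S,W).
S: inherits non-unit rules of {F, S, W} → WF | WS | i | ii | j.
F: inherits non-unit rules of {F, W} → WF | i | ii.
W: inherits non-unit rules of {W} → WF | ii.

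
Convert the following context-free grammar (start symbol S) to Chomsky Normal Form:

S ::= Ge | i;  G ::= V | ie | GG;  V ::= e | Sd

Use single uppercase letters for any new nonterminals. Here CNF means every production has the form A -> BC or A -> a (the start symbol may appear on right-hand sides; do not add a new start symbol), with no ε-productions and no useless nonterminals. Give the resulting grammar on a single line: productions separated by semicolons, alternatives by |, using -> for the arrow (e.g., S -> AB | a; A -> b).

S -> i | GC; A -> d; B -> i; C -> e; G -> e | BC | GG | SA

No ε-productions.
After unit-elimination: S -> i | Ge; G -> e | GG | Sd | ie; V -> e | Sd.
TERM: introduce A -> d, C -> e, B -> i and substitute in every rule of length ≥2.
Drop unreachable/unproductive: V.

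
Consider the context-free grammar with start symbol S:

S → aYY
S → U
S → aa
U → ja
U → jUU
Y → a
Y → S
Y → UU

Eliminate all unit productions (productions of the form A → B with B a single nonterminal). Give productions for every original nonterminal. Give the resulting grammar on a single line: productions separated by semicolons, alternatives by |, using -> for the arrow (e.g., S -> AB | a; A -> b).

S -> aa | ja | aYY | jUU; U -> ja | jUU; Y -> a | UU | aa | ja | aYY | jUU

Unit productions: S->U, Y->S.
Unit pairs (A ⇒* B via units): (S,U), (Y,S), (Y,U).
S: inherits non-unit rules of {S, U} → aYY | aa | jUU | ja.
U: inherits non-unit rules of {U} → jUU | ja.
Y: inherits non-unit rules of {S, U, Y} → UU | a | aYY | aa | jUU | ja.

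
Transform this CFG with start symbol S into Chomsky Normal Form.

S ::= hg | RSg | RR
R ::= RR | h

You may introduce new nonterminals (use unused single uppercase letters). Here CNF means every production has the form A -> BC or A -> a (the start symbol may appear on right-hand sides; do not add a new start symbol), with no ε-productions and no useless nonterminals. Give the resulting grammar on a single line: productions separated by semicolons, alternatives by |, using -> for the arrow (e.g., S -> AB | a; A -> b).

No ε-productions.
No unit productions to eliminate.
TERM: introduce A -> g, B -> h and substitute in every rule of length ≥2.
BIN: S -> RSA becomes S -> RC, C -> SA.

S -> BA | RC | RR; A -> g; B -> h; C -> SA; R -> h | RR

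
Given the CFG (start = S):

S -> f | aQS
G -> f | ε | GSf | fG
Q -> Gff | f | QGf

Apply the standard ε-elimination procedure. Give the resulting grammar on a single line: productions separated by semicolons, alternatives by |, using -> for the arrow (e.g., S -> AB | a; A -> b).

Nullable set: {G}.
Drop G -> ε.
G -> GSf: G nullable, giving GSf | Sf.
G -> fG: G nullable, giving f | fG.
Q -> Gff: G nullable, giving Gff | ff.
Q -> QGf: G nullable, giving QGf | Qf.
Unchanged (no nullable symbols): S -> aQS; S -> f; G -> f; Q -> f.

S -> f | aQS; G -> f | Sf | fG | GSf; Q -> f | Qf | ff | Gff | QGf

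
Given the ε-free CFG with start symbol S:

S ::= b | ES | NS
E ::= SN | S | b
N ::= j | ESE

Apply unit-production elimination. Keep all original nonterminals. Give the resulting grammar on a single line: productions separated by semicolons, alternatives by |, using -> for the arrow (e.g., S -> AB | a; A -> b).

S -> b | ES | NS; E -> b | ES | NS | SN; N -> j | ESE

Unit productions: E->S.
Unit pairs (A ⇒* B via units): (E,S).
S: inherits non-unit rules of {S} → ES | NS | b.
E: inherits non-unit rules of {E, S} → ES | NS | SN | b.
N: inherits non-unit rules of {N} → ESE | j.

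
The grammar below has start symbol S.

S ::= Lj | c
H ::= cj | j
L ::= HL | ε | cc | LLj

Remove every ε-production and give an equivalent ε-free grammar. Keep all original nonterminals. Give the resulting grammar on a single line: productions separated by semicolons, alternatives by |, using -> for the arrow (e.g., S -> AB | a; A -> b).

S -> c | j | Lj; H -> j | cj; L -> H | j | HL | Lj | cc | LLj

Nullable set: {L}.
S -> Lj: L nullable, giving Lj | j.
Drop L -> ε.
L -> HL: L nullable, giving H | HL.
L -> LLj: L, L nullable, giving LLj | Lj | j.
Unchanged (no nullable symbols): S -> c; H -> cj; H -> j; L -> cc.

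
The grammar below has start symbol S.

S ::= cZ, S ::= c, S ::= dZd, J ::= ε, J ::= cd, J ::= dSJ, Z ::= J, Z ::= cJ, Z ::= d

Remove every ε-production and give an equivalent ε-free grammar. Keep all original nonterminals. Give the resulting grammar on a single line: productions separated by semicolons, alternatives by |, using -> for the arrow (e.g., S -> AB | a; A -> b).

S -> c | cZ | dd | dZd; J -> cd | dS | dSJ; Z -> J | c | d | cJ

Nullable set: {J, Z}.
S -> cZ: Z nullable, giving c | cZ.
S -> dZd: Z nullable, giving dZd | dd.
Drop J -> ε.
J -> dSJ: J nullable, giving dS | dSJ.
Z -> J: J nullable, giving J.
Z -> cJ: J nullable, giving c | cJ.
Unchanged (no nullable symbols): S -> c; J -> cd; Z -> d.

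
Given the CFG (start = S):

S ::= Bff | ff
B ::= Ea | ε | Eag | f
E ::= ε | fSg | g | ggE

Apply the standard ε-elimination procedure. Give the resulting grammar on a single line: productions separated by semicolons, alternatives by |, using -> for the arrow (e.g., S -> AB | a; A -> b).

S -> ff | Bff; B -> a | f | Ea | ag | Eag; E -> g | gg | fSg | ggE

Nullable set: {B, E}.
S -> Bff: B nullable, giving Bff | ff.
Drop B -> ε.
B -> Ea: E nullable, giving Ea | a.
B -> Eag: E nullable, giving Eag | ag.
Drop E -> ε.
E -> ggE: E nullable, giving gg | ggE.
Unchanged (no nullable symbols): S -> ff; B -> f; E -> fSg; E -> g.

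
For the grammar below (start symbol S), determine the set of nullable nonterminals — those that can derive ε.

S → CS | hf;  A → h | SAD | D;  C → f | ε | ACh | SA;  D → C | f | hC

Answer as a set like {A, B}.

{A, C, D}

Directly nullable (have an ε-rule): {C}.
D is nullable via D -> C (every symbol on the right is already known nullable).
A is nullable via A -> D (every symbol on the right is already known nullable).
Not nullable: S — each has a terminal in every rule's right-hand side or depends on a non-nullable symbol.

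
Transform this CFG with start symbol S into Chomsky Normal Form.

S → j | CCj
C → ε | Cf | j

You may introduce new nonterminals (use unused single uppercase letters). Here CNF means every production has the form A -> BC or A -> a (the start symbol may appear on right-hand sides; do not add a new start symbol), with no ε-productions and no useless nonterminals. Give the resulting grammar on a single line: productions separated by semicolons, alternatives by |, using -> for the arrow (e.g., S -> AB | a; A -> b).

S -> j | CB | CD; A -> f; B -> j; C -> f | j | CA; D -> CB

Nullable: {C}; after ε-elimination: S -> j | Cj | CCj; C -> f | j | Cf.
No unit productions to eliminate.
TERM: introduce A -> f, B -> j and substitute in every rule of length ≥2.
BIN: S -> CCB becomes S -> CD, D -> CB.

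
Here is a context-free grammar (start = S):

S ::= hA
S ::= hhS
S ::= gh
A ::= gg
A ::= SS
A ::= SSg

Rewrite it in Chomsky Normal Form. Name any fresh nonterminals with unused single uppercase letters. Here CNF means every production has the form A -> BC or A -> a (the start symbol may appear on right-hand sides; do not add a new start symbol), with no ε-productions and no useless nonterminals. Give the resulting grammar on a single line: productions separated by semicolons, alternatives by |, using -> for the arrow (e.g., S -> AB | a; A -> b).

No ε-productions.
No unit productions to eliminate.
TERM: introduce B -> g, C -> h and substitute in every rule of length ≥2.
BIN: A -> SSB becomes A -> SD, D -> SB; S -> CCS becomes S -> CE, E -> CS.

S -> BC | CA | CE; A -> BB | SD | SS; B -> g; C -> h; D -> SB; E -> CS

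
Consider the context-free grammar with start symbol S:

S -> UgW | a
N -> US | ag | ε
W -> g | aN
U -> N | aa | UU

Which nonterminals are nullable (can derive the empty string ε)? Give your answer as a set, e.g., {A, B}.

{N, U}

Directly nullable (have an ε-rule): {N}.
U is nullable via U -> N (every symbol on the right is already known nullable).
Not nullable: S, W — each has a terminal in every rule's right-hand side or depends on a non-nullable symbol.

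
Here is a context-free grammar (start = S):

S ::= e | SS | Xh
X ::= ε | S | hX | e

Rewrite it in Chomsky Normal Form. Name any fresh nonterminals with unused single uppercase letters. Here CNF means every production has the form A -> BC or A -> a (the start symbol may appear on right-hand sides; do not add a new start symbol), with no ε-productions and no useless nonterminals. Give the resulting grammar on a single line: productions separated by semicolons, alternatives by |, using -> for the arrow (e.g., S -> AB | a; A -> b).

Nullable: {X}; after ε-elimination: S -> e | h | SS | Xh; X -> S | e | h | hX.
After unit-elimination: S -> e | h | SS | Xh; X -> e | h | SS | Xh | hX.
TERM: introduce A -> h and substitute in every rule of length ≥2.

S -> e | h | SS | XA; A -> h; X -> e | h | AX | SS | XA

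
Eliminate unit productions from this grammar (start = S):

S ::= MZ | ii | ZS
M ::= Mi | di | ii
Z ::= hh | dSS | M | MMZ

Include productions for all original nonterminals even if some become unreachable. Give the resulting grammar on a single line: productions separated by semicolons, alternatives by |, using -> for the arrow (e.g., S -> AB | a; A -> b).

Unit productions: Z->M.
Unit pairs (A ⇒* B via units): (Z,M).
S: inherits non-unit rules of {S} → MZ | ZS | ii.
M: inherits non-unit rules of {M} → Mi | di | ii.
Z: inherits non-unit rules of {M, Z} → MMZ | Mi | dSS | di | hh | ii.

S -> MZ | ZS | ii; M -> Mi | di | ii; Z -> Mi | di | hh | ii | MMZ | dSS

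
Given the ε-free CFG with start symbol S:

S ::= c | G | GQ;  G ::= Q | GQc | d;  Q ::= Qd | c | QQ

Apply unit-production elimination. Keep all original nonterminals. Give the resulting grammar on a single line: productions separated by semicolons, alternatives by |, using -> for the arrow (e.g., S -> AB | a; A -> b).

S -> c | d | GQ | QQ | Qd | GQc; G -> c | d | QQ | Qd | GQc; Q -> c | QQ | Qd

Unit productions: G->Q, S->G.
Unit pairs (A ⇒* B via units): (G,Q), (S,G), (S,Q).
S: inherits non-unit rules of {G, Q, S} → GQ | GQc | QQ | Qd | c | d.
G: inherits non-unit rules of {G, Q} → GQc | QQ | Qd | c | d.
Q: inherits non-unit rules of {Q} → QQ | Qd | c.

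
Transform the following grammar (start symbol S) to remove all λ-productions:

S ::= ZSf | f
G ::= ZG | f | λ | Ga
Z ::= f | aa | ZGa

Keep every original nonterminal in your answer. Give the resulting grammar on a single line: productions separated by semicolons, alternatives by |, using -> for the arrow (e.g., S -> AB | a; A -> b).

Nullable set: {G}.
Drop G -> λ.
G -> Ga: G nullable, giving Ga | a.
G -> ZG: G nullable, giving Z | ZG.
Z -> ZGa: G nullable, giving ZGa | Za.
Unchanged (no nullable symbols): S -> ZSf; S -> f; G -> f; Z -> aa; Z -> f.

S -> f | ZSf; G -> Z | a | f | Ga | ZG; Z -> f | Za | aa | ZGa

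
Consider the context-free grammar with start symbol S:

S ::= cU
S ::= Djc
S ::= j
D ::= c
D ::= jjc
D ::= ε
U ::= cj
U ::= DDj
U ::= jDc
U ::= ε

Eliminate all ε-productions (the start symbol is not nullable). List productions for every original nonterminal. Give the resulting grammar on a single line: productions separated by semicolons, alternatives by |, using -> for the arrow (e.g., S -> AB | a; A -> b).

S -> c | j | cU | jc | Djc; D -> c | jjc; U -> j | Dj | cj | jc | DDj | jDc

Nullable set: {D, U}.
S -> Djc: D nullable, giving Djc | jc.
S -> cU: U nullable, giving c | cU.
Drop D -> ε.
Drop U -> ε.
U -> DDj: D, D nullable, giving DDj | Dj | j.
U -> jDc: D nullable, giving jDc | jc.
Unchanged (no nullable symbols): S -> j; D -> c; D -> jjc; U -> cj.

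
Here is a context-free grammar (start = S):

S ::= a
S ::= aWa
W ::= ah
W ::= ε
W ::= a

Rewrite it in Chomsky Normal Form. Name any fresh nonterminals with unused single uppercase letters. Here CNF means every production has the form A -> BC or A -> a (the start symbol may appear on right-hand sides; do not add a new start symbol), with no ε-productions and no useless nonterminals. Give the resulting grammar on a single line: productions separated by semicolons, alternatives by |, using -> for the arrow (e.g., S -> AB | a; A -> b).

Nullable: {W}; after ε-elimination: S -> a | aa | aWa; W -> a | ah.
No unit productions to eliminate.
TERM: introduce A -> a, B -> h and substitute in every rule of length ≥2.
BIN: S -> AWA becomes S -> AC, C -> WA.

S -> a | AA | AC; A -> a; B -> h; C -> WA; W -> a | AB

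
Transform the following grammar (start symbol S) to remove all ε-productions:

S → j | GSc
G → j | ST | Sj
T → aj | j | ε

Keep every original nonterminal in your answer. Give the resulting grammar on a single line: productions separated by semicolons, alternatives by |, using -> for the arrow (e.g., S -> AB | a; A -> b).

Nullable set: {T}.
G -> ST: T nullable, giving S | ST.
Drop T -> ε.
Unchanged (no nullable symbols): S -> GSc; S -> j; G -> Sj; G -> j; T -> aj; T -> j.

S -> j | GSc; G -> S | j | ST | Sj; T -> j | aj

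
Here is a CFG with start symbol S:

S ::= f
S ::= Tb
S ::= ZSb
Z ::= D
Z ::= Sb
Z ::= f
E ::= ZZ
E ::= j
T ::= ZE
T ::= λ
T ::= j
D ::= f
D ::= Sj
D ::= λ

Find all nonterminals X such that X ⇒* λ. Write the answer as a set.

Directly nullable (have an ε-rule): {D, T}.
Z is nullable via Z -> D (every symbol on the right is already known nullable).
E is nullable via E -> ZZ (every symbol on the right is already known nullable).
Not nullable: S — each has a terminal in every rule's right-hand side or depends on a non-nullable symbol.

{D, E, T, Z}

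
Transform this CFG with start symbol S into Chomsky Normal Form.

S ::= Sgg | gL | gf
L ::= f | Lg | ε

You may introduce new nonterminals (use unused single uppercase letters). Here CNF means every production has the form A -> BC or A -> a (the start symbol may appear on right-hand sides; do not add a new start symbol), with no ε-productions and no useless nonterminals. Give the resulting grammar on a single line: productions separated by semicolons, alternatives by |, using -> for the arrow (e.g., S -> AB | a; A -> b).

S -> g | AB | AL | SC; A -> g; B -> f; C -> AA; L -> f | g | LA

Nullable: {L}; after ε-elimination: S -> g | gL | gf | Sgg; L -> f | g | Lg.
No unit productions to eliminate.
TERM: introduce B -> f, A -> g and substitute in every rule of length ≥2.
BIN: S -> SAA becomes S -> SC, C -> AA.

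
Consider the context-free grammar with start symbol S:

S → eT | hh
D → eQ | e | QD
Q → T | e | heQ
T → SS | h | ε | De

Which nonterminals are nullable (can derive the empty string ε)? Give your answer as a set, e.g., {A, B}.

Directly nullable (have an ε-rule): {T}.
Q is nullable via Q -> T (every symbol on the right is already known nullable).
Not nullable: D, S — each has a terminal in every rule's right-hand side or depends on a non-nullable symbol.

{Q, T}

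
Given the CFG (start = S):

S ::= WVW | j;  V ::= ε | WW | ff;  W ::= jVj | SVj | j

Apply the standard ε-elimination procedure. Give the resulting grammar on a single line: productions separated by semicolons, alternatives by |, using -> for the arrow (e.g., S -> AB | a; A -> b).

Nullable set: {V}.
S -> WVW: V nullable, giving WVW | WW.
Drop V -> ε.
W -> SVj: V nullable, giving SVj | Sj.
W -> jVj: V nullable, giving jVj | jj.
Unchanged (no nullable symbols): S -> j; V -> WW; V -> ff; W -> j.

S -> j | WW | WVW; V -> WW | ff; W -> j | Sj | jj | SVj | jVj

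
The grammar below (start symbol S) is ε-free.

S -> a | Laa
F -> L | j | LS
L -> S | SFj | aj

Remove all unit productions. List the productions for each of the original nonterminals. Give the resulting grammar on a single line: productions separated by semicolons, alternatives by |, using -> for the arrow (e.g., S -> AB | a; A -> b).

S -> a | Laa; F -> a | j | LS | aj | Laa | SFj; L -> a | aj | Laa | SFj

Unit productions: F->L, L->S.
Unit pairs (A ⇒* B via units): (F,L), (F,S), (L,S).
S: inherits non-unit rules of {S} → Laa | a.
F: inherits non-unit rules of {F, L, S} → LS | Laa | SFj | a | aj | j.
L: inherits non-unit rules of {L, S} → Laa | SFj | a | aj.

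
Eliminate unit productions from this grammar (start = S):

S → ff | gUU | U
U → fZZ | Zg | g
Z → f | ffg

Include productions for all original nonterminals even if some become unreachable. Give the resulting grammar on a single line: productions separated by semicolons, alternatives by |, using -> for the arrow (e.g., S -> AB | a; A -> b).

S -> g | Zg | ff | fZZ | gUU; U -> g | Zg | fZZ; Z -> f | ffg

Unit productions: S->U.
Unit pairs (A ⇒* B via units): (S,U).
S: inherits non-unit rules of {S, U} → Zg | fZZ | ff | g | gUU.
U: inherits non-unit rules of {U} → Zg | fZZ | g.
Z: inherits non-unit rules of {Z} → f | ffg.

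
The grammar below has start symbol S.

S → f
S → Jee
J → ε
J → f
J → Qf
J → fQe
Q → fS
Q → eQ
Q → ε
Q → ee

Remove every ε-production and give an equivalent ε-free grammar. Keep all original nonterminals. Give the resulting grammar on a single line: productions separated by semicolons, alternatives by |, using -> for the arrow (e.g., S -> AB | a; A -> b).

S -> f | ee | Jee; J -> f | Qf | fe | fQe; Q -> e | eQ | ee | fS

Nullable set: {J, Q}.
S -> Jee: J nullable, giving Jee | ee.
Drop J -> ε.
J -> Qf: Q nullable, giving Qf | f.
J -> fQe: Q nullable, giving fQe | fe.
Drop Q -> ε.
Q -> eQ: Q nullable, giving e | eQ.
Unchanged (no nullable symbols): S -> f; J -> f; Q -> ee; Q -> fS.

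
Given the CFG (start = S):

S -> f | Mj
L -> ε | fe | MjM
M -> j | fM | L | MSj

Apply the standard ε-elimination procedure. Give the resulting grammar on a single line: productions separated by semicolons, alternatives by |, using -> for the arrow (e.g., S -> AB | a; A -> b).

Nullable set: {L, M}.
S -> Mj: M nullable, giving Mj | j.
Drop L -> ε.
L -> MjM: M, M nullable, giving Mj | MjM | j | jM.
M -> L: L nullable, giving L.
M -> MSj: M nullable, giving MSj | Sj.
M -> fM: M nullable, giving f | fM.
Unchanged (no nullable symbols): S -> f; L -> fe; M -> j.

S -> f | j | Mj; L -> j | Mj | fe | jM | MjM; M -> L | f | j | Sj | fM | MSj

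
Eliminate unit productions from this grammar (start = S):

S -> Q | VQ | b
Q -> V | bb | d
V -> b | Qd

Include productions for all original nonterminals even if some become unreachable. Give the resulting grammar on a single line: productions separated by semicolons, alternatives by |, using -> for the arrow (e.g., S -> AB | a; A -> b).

S -> b | d | Qd | VQ | bb; Q -> b | d | Qd | bb; V -> b | Qd

Unit productions: Q->V, S->Q.
Unit pairs (A ⇒* B via units): (Q,V), (S,Q), (S,V).
S: inherits non-unit rules of {Q, S, V} → Qd | VQ | b | bb | d.
Q: inherits non-unit rules of {Q, V} → Qd | b | bb | d.
V: inherits non-unit rules of {V} → Qd | b.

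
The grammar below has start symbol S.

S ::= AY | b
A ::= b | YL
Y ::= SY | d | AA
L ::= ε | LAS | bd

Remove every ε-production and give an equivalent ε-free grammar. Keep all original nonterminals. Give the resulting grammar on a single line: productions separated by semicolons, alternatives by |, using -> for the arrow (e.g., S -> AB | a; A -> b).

Nullable set: {L}.
A -> YL: L nullable, giving Y | YL.
Drop L -> ε.
L -> LAS: L nullable, giving AS | LAS.
Unchanged (no nullable symbols): S -> AY; S -> b; A -> b; L -> bd; Y -> AA; Y -> SY; Y -> d.

S -> b | AY; A -> Y | b | YL; L -> AS | bd | LAS; Y -> d | AA | SY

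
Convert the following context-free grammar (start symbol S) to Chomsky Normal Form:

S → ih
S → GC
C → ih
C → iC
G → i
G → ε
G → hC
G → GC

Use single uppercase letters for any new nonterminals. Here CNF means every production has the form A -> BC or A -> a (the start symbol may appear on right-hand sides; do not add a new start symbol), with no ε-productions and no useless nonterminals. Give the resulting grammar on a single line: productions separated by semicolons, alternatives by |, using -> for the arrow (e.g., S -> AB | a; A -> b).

S -> AB | AC | GC; A -> i; B -> h; C -> AB | AC; G -> i | AB | AC | BC | GC

Nullable: {G}; after ε-elimination: S -> C | GC | ih; C -> iC | ih; G -> C | i | GC | hC.
After unit-elimination: S -> GC | iC | ih; C -> iC | ih; G -> i | GC | hC | iC | ih.
TERM: introduce B -> h, A -> i and substitute in every rule of length ≥2.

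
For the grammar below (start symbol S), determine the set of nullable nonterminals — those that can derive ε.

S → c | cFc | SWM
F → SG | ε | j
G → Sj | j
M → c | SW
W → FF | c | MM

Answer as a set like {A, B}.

{F, W}

Directly nullable (have an ε-rule): {F}.
W is nullable via W -> FF (every symbol on the right is already known nullable).
Not nullable: G, M, S — each has a terminal in every rule's right-hand side or depends on a non-nullable symbol.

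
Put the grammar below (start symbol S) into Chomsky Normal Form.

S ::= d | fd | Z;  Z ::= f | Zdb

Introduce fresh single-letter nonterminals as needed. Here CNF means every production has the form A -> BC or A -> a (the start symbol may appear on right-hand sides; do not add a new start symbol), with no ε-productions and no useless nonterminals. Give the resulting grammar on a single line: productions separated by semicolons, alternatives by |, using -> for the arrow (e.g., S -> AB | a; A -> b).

No ε-productions.
After unit-elimination: S -> d | f | fd | Zdb; Z -> f | Zdb.
TERM: introduce B -> b, A -> d, C -> f and substitute in every rule of length ≥2.
BIN: S -> ZAB becomes S -> ZD, D -> AB; Z -> ZAB becomes Z -> ZE, E -> AB.

S -> d | f | CA | ZD; A -> d; B -> b; C -> f; D -> AB; E -> AB; Z -> f | ZE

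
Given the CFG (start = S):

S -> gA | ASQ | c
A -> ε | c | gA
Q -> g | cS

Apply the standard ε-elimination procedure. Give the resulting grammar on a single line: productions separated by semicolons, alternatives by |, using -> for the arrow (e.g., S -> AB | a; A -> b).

Nullable set: {A}.
S -> ASQ: A nullable, giving ASQ | SQ.
S -> gA: A nullable, giving g | gA.
Drop A -> ε.
A -> gA: A nullable, giving g | gA.
Unchanged (no nullable symbols): S -> c; A -> c; Q -> cS; Q -> g.

S -> c | g | SQ | gA | ASQ; A -> c | g | gA; Q -> g | cS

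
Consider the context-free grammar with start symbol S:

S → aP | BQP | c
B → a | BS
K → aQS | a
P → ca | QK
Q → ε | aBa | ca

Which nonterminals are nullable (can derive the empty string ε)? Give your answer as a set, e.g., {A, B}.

{Q}

Directly nullable (have an ε-rule): {Q}.
Not nullable: B, K, P, S — each has a terminal in every rule's right-hand side or depends on a non-nullable symbol.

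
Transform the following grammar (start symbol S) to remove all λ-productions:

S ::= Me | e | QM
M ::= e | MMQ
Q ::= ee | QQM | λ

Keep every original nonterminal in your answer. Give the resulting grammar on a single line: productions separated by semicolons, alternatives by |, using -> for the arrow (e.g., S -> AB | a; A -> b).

Nullable set: {Q}.
S -> QM: Q nullable, giving M | QM.
M -> MMQ: Q nullable, giving MM | MMQ.
Drop Q -> λ.
Q -> QQM: Q, Q nullable, giving M | QM | QQM.
Unchanged (no nullable symbols): S -> Me; S -> e; M -> e; Q -> ee.

S -> M | e | Me | QM; M -> e | MM | MMQ; Q -> M | QM | ee | QQM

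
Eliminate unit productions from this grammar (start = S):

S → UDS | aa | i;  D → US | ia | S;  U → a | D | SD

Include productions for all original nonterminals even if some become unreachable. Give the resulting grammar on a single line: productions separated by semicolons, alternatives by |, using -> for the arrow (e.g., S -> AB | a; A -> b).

Unit productions: D->S, U->D.
Unit pairs (A ⇒* B via units): (D,S), (U,D), (U,S).
S: inherits non-unit rules of {S} → UDS | aa | i.
D: inherits non-unit rules of {D, S} → UDS | US | aa | i | ia.
U: inherits non-unit rules of {D, S, U} → SD | UDS | US | a | aa | i | ia.

S -> i | aa | UDS; D -> i | US | aa | ia | UDS; U -> a | i | SD | US | aa | ia | UDS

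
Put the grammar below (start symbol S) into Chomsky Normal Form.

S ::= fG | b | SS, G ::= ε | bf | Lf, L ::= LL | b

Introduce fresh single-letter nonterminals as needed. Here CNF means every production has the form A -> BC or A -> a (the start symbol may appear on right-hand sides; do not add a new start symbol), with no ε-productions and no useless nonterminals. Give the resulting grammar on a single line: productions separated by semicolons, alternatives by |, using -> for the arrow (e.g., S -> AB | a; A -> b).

S -> b | f | AG | SS; A -> f; B -> b; G -> BA | LA; L -> b | LL

Nullable: {G}; after ε-elimination: S -> b | f | SS | fG; G -> Lf | bf; L -> b | LL.
No unit productions to eliminate.
TERM: introduce B -> b, A -> f and substitute in every rule of length ≥2.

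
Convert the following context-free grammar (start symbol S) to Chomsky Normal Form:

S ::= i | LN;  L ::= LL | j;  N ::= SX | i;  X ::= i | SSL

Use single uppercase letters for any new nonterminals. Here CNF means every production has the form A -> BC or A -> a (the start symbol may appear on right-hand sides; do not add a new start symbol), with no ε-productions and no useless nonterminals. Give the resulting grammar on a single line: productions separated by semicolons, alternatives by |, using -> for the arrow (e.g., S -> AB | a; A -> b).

S -> i | LN; A -> SL; L -> j | LL; N -> i | SX; X -> i | SA

No ε-productions.
No unit productions to eliminate.
BIN: X -> SSL becomes X -> SA, A -> SL.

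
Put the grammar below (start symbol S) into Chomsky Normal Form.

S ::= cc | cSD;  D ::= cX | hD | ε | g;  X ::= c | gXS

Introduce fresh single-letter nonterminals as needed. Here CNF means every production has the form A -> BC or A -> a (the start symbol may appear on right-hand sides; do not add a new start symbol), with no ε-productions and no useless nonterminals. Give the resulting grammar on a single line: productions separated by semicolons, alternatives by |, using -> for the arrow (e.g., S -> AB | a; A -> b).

Nullable: {D}; after ε-elimination: S -> cS | cc | cSD; D -> g | h | cX | hD; X -> c | gXS.
No unit productions to eliminate.
TERM: introduce A -> c, C -> g, B -> h and substitute in every rule of length ≥2.
BIN: S -> ASD becomes S -> AE, E -> SD; X -> CXS becomes X -> CF, F -> XS.

S -> AA | AE | AS; A -> c; B -> h; C -> g; D -> g | h | AX | BD; E -> SD; F -> XS; X -> c | CF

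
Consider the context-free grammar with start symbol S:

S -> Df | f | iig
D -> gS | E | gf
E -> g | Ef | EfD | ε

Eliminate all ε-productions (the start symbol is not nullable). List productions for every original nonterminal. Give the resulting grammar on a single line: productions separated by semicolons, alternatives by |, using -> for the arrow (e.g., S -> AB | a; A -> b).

S -> f | Df | iig; D -> E | gS | gf; E -> f | g | Ef | fD | EfD

Nullable set: {D, E}.
S -> Df: D nullable, giving Df | f.
D -> E: E nullable, giving E.
Drop E -> ε.
E -> Ef: E nullable, giving Ef | f.
E -> EfD: E, D nullable, giving Ef | EfD | f | fD.
Unchanged (no nullable symbols): S -> f; S -> iig; D -> gS; D -> gf; E -> g.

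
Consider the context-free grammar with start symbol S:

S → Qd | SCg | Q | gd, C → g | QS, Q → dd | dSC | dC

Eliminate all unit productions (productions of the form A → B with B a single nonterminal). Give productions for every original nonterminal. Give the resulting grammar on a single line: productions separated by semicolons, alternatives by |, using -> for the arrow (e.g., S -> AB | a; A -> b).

S -> Qd | dC | dd | gd | SCg | dSC; C -> g | QS; Q -> dC | dd | dSC

Unit productions: S->Q.
Unit pairs (A ⇒* B via units): (S,Q).
S: inherits non-unit rules of {Q, S} → Qd | SCg | dC | dSC | dd | gd.
C: inherits non-unit rules of {C} → QS | g.
Q: inherits non-unit rules of {Q} → dC | dSC | dd.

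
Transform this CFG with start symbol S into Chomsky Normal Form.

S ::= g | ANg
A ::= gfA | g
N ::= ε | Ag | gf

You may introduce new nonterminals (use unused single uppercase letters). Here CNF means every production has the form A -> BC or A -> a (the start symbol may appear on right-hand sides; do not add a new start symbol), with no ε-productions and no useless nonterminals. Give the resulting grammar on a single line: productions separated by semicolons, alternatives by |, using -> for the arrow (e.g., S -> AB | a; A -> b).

Nullable: {N}; after ε-elimination: S -> g | Ag | ANg; A -> g | gfA; N -> Ag | gf.
No unit productions to eliminate.
TERM: introduce C -> f, B -> g and substitute in every rule of length ≥2.
BIN: A -> BCA becomes A -> BD, D -> CA; S -> ANB becomes S -> AE, E -> NB.

S -> g | AB | AE; A -> g | BD; B -> g; C -> f; D -> CA; E -> NB; N -> AB | BC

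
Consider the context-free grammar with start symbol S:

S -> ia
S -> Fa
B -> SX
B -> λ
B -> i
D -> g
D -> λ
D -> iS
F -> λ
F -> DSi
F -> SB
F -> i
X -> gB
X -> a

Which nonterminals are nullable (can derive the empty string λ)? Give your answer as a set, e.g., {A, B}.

{B, D, F}

Directly nullable (have an ε-rule): {B, D, F}.
Not nullable: S, X — each has a terminal in every rule's right-hand side or depends on a non-nullable symbol.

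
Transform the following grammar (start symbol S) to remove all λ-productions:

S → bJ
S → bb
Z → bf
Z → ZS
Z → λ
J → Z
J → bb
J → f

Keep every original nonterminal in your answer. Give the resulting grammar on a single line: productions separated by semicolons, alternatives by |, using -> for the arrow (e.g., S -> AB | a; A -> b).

Nullable set: {J, Z}.
S -> bJ: J nullable, giving b | bJ.
J -> Z: Z nullable, giving Z.
Drop Z -> λ.
Z -> ZS: Z nullable, giving S | ZS.
Unchanged (no nullable symbols): S -> bb; J -> bb; J -> f; Z -> bf.

S -> b | bJ | bb; J -> Z | f | bb; Z -> S | ZS | bf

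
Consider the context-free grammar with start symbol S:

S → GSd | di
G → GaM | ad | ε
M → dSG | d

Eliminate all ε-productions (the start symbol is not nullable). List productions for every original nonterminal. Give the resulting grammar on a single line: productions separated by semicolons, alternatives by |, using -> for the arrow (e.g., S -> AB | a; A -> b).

S -> Sd | di | GSd; G -> aM | ad | GaM; M -> d | dS | dSG

Nullable set: {G}.
S -> GSd: G nullable, giving GSd | Sd.
Drop G -> ε.
G -> GaM: G nullable, giving GaM | aM.
M -> dSG: G nullable, giving dS | dSG.
Unchanged (no nullable symbols): S -> di; G -> ad; M -> d.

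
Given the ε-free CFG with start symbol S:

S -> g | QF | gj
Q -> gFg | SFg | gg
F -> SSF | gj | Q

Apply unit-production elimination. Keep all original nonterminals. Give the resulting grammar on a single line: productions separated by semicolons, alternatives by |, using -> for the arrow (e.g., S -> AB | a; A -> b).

Unit productions: F->Q.
Unit pairs (A ⇒* B via units): (F,Q).
S: inherits non-unit rules of {S} → QF | g | gj.
F: inherits non-unit rules of {F, Q} → SFg | SSF | gFg | gg | gj.
Q: inherits non-unit rules of {Q} → SFg | gFg | gg.

S -> g | QF | gj; F -> gg | gj | SFg | SSF | gFg; Q -> gg | SFg | gFg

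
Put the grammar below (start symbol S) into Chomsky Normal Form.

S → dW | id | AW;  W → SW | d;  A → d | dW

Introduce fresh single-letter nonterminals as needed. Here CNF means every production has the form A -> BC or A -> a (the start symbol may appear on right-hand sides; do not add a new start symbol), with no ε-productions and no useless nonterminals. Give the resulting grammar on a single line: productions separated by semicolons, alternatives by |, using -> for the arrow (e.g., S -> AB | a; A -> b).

No ε-productions.
No unit productions to eliminate.
TERM: introduce B -> d, C -> i and substitute in every rule of length ≥2.

S -> AW | BW | CB; A -> d | BW; B -> d; C -> i; W -> d | SW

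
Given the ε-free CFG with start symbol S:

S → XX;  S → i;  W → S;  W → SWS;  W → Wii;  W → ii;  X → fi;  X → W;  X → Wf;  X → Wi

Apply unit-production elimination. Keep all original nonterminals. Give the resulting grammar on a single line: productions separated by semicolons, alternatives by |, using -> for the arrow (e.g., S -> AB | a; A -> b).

S -> i | XX; W -> i | XX | ii | SWS | Wii; X -> i | Wf | Wi | XX | fi | ii | SWS | Wii

Unit productions: W->S, X->W.
Unit pairs (A ⇒* B via units): (W,S), (X,S), (X,W).
S: inherits non-unit rules of {S} → XX | i.
W: inherits non-unit rules of {S, W} → SWS | Wii | XX | i | ii.
X: inherits non-unit rules of {S, W, X} → SWS | Wf | Wi | Wii | XX | fi | i | ii.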